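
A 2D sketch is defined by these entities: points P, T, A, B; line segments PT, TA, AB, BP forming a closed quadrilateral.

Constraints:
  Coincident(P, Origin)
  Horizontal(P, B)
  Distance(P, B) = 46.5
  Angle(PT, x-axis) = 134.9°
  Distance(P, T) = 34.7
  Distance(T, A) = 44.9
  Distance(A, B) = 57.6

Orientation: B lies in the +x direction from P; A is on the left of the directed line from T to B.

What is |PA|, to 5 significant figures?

49.628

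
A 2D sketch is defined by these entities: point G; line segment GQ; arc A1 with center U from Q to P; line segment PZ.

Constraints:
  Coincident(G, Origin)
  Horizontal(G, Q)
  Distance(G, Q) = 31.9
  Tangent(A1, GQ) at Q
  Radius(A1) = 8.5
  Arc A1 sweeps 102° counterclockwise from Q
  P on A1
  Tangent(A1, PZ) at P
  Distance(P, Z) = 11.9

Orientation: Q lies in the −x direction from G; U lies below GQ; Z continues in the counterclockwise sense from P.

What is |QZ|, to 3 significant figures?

22.7

G is at the origin; GQ is horizontal with |GQ| = 31.9 and Q on the −x side, so Q = (-31.9, 0.00). Tangency of A1 to GQ means the radius UQ is perpendicular to GQ, so U = Q + (0, -8.5) = (-31.9, -8.50). On A1, Q sits at bearing 90° from U; a 102° counterclockwise sweep puts P at bearing 192°, so P = U + 8.5·(cos 192°, sin 192°) = (-40.2, -10.3). Since A1 is tangent to PZ there, UP ⟂ PZ, so PZ runs along (−sin 192°, cos 192°); with |PZ| = 11.9, Z = (-37.7, -21.9). Then |QZ| = |Z − Q| = 22.7.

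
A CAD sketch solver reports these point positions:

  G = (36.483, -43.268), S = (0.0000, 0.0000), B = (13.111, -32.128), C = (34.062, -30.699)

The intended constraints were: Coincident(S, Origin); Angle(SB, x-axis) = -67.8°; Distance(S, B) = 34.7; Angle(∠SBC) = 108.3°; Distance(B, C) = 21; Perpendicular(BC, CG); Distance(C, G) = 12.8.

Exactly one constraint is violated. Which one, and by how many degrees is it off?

Perpendicular(BC, CG) — off by 7.00°.

S = (0.00, 0.00) ✓; SB at -67.80° ✓; |SB| = 34.70 ✓; ∠SBC = 108.3° ✓; |BC| = 21.00 ✓; ∠(BC, CG) = 83.00° ✗; |CG| = 12.80 ✓.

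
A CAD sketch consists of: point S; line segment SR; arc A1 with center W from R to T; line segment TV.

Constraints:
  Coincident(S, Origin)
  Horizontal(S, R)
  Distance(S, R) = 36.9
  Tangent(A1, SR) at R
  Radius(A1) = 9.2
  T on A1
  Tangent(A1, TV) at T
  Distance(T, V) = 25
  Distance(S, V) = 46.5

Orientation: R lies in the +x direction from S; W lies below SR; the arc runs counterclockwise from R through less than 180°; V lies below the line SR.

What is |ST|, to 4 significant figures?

29.58

Checks: ∠(WR, RS) = 90.00° ✓; |WT| = 9.200 ✓; ∠(WT, TV) = 90.00° ✓; |TV| = 25.00 ✓; |SV| = 46.50 ✓.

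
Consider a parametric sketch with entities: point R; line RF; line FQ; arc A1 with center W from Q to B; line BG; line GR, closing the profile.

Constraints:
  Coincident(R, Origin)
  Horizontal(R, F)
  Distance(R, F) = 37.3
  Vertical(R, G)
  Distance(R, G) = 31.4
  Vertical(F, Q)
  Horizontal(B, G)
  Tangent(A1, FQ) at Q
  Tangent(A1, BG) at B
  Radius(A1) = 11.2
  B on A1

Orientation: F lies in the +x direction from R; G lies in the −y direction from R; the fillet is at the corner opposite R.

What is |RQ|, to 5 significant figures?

42.419

R is at the origin; R and F share the same y with |RF| = 37.3 and F on the +x side, so F = (37.300, 0.0000). R and G share the same x with |RG| = 31.4 and G on the −y side, so G = (0.0000, -31.400). The virtual corner opposite R is at (37.300, -31.400). Since A1 is tangent to FQ there, WQ ⟂ FQ and A1 meets BG tangentially, so WB is at right angles to BG, with radius 11.2, so the center W sits 11.2 in from both sides at W = (26.100, -20.200). That places the tangent points at Q = (37.300, -20.200) on FQ and B = (26.100, -31.400) on BG. Then |RQ| = |Q − R| = 42.419.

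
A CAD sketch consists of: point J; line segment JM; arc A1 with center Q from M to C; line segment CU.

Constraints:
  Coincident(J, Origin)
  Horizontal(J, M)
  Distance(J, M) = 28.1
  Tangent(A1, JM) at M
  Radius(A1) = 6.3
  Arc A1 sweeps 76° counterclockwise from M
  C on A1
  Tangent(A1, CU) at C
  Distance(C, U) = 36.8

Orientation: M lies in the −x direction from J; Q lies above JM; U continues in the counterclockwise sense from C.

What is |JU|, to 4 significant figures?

42.54

J is at the origin; JM is horizontal with |JM| = 28.1 and M on the −x side, so M = (-28.10, 0.000). Tangency of A1 to JM means the radius QM is perpendicular to JM, so Q = M + (0, 6.3) = (-28.10, 6.300). On A1, M sits at bearing -90° from Q; a 76° counterclockwise sweep puts C at bearing -14°, so C = Q + 6.3·(cos -14°, sin -14°) = (-21.99, 4.776). A1 meets CU tangentially, so QC is at right angles to CU, so CU runs along (−sin -14°, cos -14°); with |CU| = 36.8, U = (-13.08, 40.48). Then |JU| = |U − J| = 42.54.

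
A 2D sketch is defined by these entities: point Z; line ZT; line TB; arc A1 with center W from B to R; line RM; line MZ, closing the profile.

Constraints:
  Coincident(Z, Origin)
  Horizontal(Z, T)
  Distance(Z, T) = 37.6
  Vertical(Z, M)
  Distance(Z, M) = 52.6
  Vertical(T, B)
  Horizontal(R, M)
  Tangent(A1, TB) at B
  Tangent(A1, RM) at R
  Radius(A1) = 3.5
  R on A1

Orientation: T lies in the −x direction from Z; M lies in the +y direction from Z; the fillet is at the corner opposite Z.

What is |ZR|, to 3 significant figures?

62.7

Z is at the origin; Z and T share the same y with |ZT| = 37.6 and T on the −x side, so T = (-37.6, 0.00). Z and M share the same x with |ZM| = 52.6 and M on the +y side, so M = (0.00, 52.6). The virtual corner opposite Z is at (-37.6, 52.6). A1 meets TB tangentially, so WB is at right angles to TB and since A1 is tangent to RM there, WR ⟂ RM, with radius 3.5, so the center W sits 3.5 in from both sides at W = (-34.1, 49.1). That places the tangent points at B = (-37.6, 49.1) on TB and R = (-34.1, 52.6) on RM. Then |ZR| = |R − Z| = 62.7.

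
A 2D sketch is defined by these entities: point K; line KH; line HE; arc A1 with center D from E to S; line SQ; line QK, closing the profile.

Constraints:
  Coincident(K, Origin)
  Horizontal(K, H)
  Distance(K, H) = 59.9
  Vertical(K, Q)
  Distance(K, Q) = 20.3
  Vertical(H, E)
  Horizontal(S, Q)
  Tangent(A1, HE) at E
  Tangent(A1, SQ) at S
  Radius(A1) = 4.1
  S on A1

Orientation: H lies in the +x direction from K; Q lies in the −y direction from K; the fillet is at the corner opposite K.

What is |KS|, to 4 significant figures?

59.38

The virtual corner opposite K is at (59.90, -20.30). Tangency of A1 to HE means the radius DE is perpendicular to HE and since A1 is tangent to SQ there, DS ⟂ SQ, with radius 4.1, so the center D sits 4.1 in from both sides at D = (55.80, -16.20). That places the tangent points at E = (59.90, -16.20) on HE and S = (55.80, -20.30) on SQ. Then |KS| = |S − K| = 59.38.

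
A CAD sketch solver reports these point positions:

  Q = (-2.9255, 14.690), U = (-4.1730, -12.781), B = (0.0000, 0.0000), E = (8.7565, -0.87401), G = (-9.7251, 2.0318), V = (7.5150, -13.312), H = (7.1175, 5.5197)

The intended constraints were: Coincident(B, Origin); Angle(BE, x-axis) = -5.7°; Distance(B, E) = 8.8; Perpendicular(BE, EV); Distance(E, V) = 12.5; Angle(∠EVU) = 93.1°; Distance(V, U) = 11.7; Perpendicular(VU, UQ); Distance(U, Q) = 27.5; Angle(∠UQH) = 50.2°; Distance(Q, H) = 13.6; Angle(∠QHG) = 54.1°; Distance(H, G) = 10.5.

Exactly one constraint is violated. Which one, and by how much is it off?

Distance(H, G) = 10.5 — off by 6.70.

B = (0.00, 0.00) ✓; BE at -5.700° ✓; |BE| = 8.800 ✓; ∠(BE, EV) = 90.00° ✓; |EV| = 12.50 ✓; ∠EVU = 93.10° ✓; |VU| = 11.70 ✓; ∠(VU, UQ) = 90.00° ✓; |UQ| = 27.50 ✓; ∠UQH = 50.20° ✓; |QH| = 13.60 ✓; ∠QHG = 54.10° ✓; |HG| = 17.20 ✗.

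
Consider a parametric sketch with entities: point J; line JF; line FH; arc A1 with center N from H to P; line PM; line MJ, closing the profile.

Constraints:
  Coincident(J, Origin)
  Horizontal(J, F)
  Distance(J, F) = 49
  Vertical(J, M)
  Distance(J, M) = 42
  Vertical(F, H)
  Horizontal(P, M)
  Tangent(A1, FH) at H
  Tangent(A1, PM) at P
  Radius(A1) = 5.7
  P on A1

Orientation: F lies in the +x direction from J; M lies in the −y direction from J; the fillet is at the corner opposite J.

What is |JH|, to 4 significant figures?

60.98

The virtual corner opposite J is at (49.00, -42.00). A1 meets FH tangentially, so NH is at right angles to FH and the tangent condition forces NP to be normal to PM, with radius 5.7, so the center N sits 5.7 in from both sides at N = (43.30, -36.30). That places the tangent points at H = (49.00, -36.30) on FH and P = (43.30, -42.00) on PM. Then |JH| = |H − J| = 60.98.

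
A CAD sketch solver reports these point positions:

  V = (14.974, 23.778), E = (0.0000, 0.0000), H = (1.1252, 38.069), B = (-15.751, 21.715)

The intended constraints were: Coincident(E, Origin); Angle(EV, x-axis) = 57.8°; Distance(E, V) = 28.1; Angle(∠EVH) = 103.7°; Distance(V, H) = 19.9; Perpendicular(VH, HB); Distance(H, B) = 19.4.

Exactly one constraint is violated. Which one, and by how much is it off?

Distance(H, B) = 19.4 — off by 4.10.

E = (0.00, 0.00) ✓; EV at 57.80° ✓; |EV| = 28.10 ✓; ∠EVH = 103.7° ✓; |VH| = 19.90 ✓; ∠(VH, HB) = 90.00° ✓; |HB| = 23.50 ✗.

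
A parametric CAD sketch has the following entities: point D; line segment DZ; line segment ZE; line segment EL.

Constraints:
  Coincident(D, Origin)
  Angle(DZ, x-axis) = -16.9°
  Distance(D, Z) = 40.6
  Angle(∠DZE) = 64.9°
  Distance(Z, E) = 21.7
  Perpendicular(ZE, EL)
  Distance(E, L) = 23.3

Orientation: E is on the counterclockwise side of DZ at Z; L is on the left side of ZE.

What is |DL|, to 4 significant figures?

14.19

∠DZE = 64.9°, so ZE runs at -16.9° + (180° − 64.9°) = 98.20° from the x-axis; with |ZE| = 21.7, E = Z + 21.7·(cos 98.20°, sin 98.20°) = (35.75, 9.676). ZE ⟂ EL; with |EL| = 23.3 on the left of ZE, L = E + 23.3·(-0.9898, -0.1426) = (12.69, 6.352). Then |DL| = |L − D| = 14.19.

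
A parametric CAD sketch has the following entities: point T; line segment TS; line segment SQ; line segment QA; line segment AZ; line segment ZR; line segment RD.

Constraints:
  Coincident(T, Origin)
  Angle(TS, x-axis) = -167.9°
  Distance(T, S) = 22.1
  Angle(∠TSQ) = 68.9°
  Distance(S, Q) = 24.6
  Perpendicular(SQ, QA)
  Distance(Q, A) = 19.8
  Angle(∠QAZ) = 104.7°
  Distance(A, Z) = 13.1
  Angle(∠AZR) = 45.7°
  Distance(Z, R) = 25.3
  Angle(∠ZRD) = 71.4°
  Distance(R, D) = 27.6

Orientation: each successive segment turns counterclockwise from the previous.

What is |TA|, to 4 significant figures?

16.66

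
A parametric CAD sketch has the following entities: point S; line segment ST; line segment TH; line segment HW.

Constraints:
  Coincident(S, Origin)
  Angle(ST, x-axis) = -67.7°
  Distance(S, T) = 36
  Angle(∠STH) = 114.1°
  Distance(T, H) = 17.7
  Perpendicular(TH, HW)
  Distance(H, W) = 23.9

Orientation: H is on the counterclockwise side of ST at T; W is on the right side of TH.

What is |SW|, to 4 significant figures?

65.36

∠STH = 114.1°, so TH runs at -67.7° + (180° − 114.1°) = -1.800° from the x-axis; with |TH| = 17.7, H = T + 17.7·(cos -1.800°, sin -1.800°) = (31.35, -33.86). The perpendicularity gives HW at right angles to TH; with |HW| = 23.9 on the right of TH, W = H + 23.9·(-0.03141, -0.9995) = (30.60, -57.75). Then |SW| = |W − S| = 65.36.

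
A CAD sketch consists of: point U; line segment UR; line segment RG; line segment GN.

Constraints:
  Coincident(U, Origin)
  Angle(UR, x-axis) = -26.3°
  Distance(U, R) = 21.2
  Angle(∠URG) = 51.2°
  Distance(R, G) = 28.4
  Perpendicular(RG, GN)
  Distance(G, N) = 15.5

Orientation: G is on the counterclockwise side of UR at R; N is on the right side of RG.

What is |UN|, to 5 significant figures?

35.410

∠URG = 51.2°, so RG runs at -26.3° + (180° − 51.2°) = 102.50° from the x-axis; with |RG| = 28.4, G = R + 28.4·(cos 102.50°, sin 102.50°) = (12.859, 18.334). RG is perpendicular to GN; with |GN| = 15.5 on the right of RG, N = G + 15.5·(0.97630, 0.21644) = (27.991, 21.689). Then |UN| = |N − U| = 35.410.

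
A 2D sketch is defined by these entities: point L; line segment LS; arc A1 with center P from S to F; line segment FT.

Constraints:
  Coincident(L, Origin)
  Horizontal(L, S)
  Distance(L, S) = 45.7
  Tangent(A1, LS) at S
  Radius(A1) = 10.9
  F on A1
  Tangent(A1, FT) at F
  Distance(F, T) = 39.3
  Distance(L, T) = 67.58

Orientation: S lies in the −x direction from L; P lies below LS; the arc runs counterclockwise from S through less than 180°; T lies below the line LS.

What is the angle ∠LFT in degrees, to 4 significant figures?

85.92°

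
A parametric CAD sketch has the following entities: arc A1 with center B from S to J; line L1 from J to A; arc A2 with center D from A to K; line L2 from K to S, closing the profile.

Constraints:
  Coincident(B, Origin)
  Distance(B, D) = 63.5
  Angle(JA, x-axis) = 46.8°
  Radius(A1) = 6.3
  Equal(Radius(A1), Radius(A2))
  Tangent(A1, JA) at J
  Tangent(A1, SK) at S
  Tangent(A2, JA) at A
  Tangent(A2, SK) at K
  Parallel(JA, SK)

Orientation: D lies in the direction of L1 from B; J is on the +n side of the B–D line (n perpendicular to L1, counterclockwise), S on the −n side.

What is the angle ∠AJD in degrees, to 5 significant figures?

5.6659°

The slot axis is L1's direction at 46.8°, so u = (cos 46.8°, sin 46.8°) = (0.68455, 0.72897) and n = (−sin 46.8°, cos 46.8°) = (-0.72897, 0.68455). B is at the origin and D lies 63.5 along u from B, so D = 63.5·u = (43.469, 46.290). Tangency of A1 to both parallel lines with radius 6.3 puts J and S at B ± 6.3·n: J = (-4.5925, 4.3126), S = (4.5925, -4.3126). Equal radii place A and K the same way about D: A = D + 6.3·n = (38.876, 50.602), K = D − 6.3·n = (48.061, 41.977). Then cos ∠AJD = JA·JD / (|JA||JD|), giving 5.6659°.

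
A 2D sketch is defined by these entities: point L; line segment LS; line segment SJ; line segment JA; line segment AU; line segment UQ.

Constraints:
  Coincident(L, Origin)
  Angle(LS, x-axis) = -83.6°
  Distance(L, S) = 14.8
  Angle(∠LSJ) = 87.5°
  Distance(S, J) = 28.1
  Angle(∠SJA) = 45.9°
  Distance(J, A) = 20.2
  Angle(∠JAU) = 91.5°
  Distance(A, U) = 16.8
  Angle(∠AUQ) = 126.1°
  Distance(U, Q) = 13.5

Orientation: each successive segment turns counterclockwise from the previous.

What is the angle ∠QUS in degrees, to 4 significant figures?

34.63°

L is at the origin; LS runs at -83.6° with length 14.8, so S = (1.650, -14.71). ∠LSJ = 87.5° gives SJ at 8.900° from the x-axis; with |SJ| = 28.1, J = (29.41, -10.36). ∠SJA = 45.9° gives JA at 143.0° from the x-axis; with |JA| = 20.2, A = (13.28, 1.796). ∠JAU = 91.5° gives AU at -128.5° from the x-axis; with |AU| = 16.8, U = (2.821, -11.35). ∠AUQ = 126.1° gives UQ at -74.60° from the x-axis; with |UQ| = 13.5, Q = (6.406, -24.37). Then cos ∠QUS = UQ·US / (|UQ||US|), giving 34.63°.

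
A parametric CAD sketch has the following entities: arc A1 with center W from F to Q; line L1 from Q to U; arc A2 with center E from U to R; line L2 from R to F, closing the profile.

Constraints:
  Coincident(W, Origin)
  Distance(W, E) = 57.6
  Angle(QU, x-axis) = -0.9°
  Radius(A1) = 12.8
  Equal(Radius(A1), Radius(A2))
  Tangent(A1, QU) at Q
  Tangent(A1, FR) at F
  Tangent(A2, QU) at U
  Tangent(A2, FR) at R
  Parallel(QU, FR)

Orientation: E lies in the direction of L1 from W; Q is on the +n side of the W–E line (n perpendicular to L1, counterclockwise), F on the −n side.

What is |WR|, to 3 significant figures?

59.0

The slot axis is L1's direction at -0.9°, so u = (cos -0.9°, sin -0.9°) = (1.00, -0.0157) and n = (−sin -0.9°, cos -0.9°) = (0.0157, 1.00). W is at the origin and E lies 57.6 along u from W, so E = 57.6·u = (57.6, -0.905). Tangency of A1 to both parallel lines with radius 12.8 puts Q and F at W ± 12.8·n: Q = (0.201, 12.8), F = (-0.201, -12.8). Equal radii place U and R the same way about E: U = E + 12.8·n = (57.8, 11.9), R = E − 12.8·n = (57.4, -13.7). Then |WR| = |R − W| = 59.0.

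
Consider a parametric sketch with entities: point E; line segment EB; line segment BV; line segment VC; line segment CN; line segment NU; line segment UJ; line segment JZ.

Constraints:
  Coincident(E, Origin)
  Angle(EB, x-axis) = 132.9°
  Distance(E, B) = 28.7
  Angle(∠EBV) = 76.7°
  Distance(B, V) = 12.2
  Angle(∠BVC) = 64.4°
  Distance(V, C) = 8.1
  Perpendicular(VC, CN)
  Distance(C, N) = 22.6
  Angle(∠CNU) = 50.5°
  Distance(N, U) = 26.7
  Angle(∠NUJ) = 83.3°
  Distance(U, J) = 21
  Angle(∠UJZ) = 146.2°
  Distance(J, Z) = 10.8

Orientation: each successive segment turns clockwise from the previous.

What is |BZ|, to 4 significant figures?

23.22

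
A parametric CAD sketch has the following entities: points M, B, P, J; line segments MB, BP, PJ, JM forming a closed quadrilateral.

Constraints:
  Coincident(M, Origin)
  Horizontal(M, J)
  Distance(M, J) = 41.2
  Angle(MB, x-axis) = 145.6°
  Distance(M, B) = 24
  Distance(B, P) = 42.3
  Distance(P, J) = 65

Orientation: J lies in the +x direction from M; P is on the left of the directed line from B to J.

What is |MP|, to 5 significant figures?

50.676

Checks: |BP| = 42.30 ✓; |PJ| = 65.00 ✓.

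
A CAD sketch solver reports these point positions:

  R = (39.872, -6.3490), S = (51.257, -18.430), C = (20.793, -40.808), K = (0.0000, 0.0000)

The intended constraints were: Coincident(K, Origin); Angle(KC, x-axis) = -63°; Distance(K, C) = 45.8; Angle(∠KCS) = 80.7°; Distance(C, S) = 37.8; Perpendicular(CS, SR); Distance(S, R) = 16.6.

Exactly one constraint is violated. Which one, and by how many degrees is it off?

Perpendicular(CS, SR) — off by 7.00°.

K = (0.00, 0.00) ✓; KC at -63.00° ✓; |KC| = 45.80 ✓; ∠KCS = 80.70° ✓; |CS| = 37.80 ✓; ∠(CS, SR) = 97.00° ✗; |SR| = 16.60 ✓.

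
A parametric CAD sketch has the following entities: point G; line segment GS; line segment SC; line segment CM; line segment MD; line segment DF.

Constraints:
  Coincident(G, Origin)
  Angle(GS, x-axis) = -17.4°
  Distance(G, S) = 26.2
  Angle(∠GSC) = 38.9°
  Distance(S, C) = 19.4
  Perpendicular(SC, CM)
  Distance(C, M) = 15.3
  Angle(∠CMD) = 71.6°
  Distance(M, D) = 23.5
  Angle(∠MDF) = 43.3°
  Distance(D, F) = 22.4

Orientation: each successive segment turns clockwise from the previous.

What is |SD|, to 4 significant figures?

8.398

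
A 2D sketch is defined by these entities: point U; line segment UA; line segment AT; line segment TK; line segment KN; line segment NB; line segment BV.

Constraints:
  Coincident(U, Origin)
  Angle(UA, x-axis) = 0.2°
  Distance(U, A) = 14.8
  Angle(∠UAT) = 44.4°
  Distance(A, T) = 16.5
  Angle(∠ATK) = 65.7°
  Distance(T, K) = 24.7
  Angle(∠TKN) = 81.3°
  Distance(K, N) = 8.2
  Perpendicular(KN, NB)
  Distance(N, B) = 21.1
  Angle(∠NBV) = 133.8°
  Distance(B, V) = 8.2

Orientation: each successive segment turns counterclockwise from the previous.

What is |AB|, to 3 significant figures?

11.0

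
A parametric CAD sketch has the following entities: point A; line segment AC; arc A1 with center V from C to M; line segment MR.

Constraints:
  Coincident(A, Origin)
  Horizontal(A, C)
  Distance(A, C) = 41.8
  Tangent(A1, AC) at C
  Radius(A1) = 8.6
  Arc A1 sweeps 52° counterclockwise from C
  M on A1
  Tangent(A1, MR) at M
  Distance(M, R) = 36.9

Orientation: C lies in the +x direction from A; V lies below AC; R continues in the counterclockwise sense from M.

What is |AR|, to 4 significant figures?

34.64

A is at the origin; A and C share the same y with |AC| = 41.8 and C on the +x side, so C = (41.80, 0.000). Since A1 is tangent to AC there, VC ⟂ AC, so V = C + (0, -8.6) = (41.80, -8.600). On A1, C sits at bearing 90° from V; a 52° counterclockwise sweep puts M at bearing 142°, so M = V + 8.6·(cos 142°, sin 142°) = (35.02, -3.305). A1 meets MR tangentially, so VM is at right angles to MR, so MR runs along (−sin 142°, cos 142°); with |MR| = 36.9, R = (12.31, -32.38). Then |AR| = |R − A| = 34.64.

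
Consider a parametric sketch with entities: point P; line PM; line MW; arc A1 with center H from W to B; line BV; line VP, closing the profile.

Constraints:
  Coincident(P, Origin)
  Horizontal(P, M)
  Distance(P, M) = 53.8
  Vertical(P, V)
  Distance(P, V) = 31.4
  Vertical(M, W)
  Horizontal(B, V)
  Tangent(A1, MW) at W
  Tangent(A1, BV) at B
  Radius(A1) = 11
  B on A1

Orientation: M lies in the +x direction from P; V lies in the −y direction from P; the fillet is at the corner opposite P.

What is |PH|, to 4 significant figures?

47.41

P is at the origin; PM is horizontal with |PM| = 53.8 and M on the +x side, so M = (53.80, 0.000). P and V share the same x with |PV| = 31.4 and V on the −y side, so V = (0.000, -31.40). The virtual corner opposite P is at (53.80, -31.40). A1 meets MW tangentially, so HW is at right angles to MW and A1 meets BV tangentially, so HB is at right angles to BV, with radius 11.0, so the center H sits 11.0 in from both sides at H = (42.80, -20.40). Then |PH| = |H − P| = 47.41.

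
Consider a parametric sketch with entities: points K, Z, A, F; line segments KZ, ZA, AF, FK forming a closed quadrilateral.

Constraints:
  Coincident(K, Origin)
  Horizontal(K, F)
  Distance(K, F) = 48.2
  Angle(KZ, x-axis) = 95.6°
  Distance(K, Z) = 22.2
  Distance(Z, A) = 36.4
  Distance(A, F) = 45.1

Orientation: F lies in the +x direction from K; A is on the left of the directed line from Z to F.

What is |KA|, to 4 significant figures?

50.10

K is at the origin; KF is horizontal with |KF| = 48.2 and F in +x, so F = (48.2, 0). KZ runs at 95.6° with |KZ| = 22.2, so Z = (-2.166, 22.09). A is determined by |ZA| = 36.4 and |AF| = 45.1 together: it lies at the intersection of circle(Z, 36.4) and circle(F, 45.1). With |ZF| = 55.00, the foot of the radical line on ZF is 21.05 from Z and the perpendicular offset is √(36.4² − 21.05²) = 29.69. Taking the left-of-ZF solution: A = (29.04, 40.83).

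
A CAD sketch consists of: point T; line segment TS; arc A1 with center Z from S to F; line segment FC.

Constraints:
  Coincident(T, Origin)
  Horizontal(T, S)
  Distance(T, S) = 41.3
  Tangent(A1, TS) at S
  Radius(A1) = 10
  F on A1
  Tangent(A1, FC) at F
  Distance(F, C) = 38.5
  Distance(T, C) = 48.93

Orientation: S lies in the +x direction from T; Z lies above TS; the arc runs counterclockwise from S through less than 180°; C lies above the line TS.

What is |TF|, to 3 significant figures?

51.3

Checks: T = (0.00, 0.00) ✓; |ZF| = 10.00 ✓; ∠(ZF, FC) = 90.00° ✓; |FC| = 38.50 ✓; |TC| = 48.93 ✓.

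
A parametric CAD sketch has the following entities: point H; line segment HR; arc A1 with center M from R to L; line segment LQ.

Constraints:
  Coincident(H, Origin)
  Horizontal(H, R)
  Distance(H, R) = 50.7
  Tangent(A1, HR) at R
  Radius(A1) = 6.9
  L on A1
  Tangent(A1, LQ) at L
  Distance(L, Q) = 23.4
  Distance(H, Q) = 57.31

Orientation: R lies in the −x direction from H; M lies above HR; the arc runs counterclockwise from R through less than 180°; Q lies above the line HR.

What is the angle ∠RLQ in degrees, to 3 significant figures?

130°

H is at the origin; H and R share the same y with |HR| = 50.7 and R on the −x side, so R = (-50.7, 0.00). Since A1 is tangent to HR there, MR ⟂ HR, so M = R + (0, 6.9) = (-50.7, 6.90). Since ML ⟂ LQ (tangency), |MQ| = √(6.9² + 23.4²) = 24.4 regardless of where L sits on A1. So Q lies on both circle(H, 57.31) and circle(M, 24.4); the above-HR intersection is Q = (-48.1, 31.2). L is the foot of the tangent from Q: L = (-43.9, 8.14).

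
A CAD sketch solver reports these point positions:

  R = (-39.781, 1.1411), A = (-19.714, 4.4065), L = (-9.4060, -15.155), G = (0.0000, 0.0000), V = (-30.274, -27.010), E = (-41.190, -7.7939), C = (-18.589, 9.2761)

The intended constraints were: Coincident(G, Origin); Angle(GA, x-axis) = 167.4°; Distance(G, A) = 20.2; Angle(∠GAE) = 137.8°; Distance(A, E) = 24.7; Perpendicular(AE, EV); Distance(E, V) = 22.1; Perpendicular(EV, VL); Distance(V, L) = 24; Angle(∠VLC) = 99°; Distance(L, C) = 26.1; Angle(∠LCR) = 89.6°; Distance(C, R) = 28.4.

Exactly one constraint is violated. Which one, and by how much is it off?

Distance(C, R) = 28.4 — off by 5.70.

G = (0.00, 0.00) ✓; GA at 167.4° ✓; |GA| = 20.20 ✓; ∠GAE = 137.8° ✓; |AE| = 24.70 ✓; ∠(AE, EV) = 90.00° ✓; |EV| = 22.10 ✓; ∠(EV, VL) = 90.00° ✓; |VL| = 24.00 ✓; ∠VLC = 99.00° ✓; |LC| = 26.10 ✓; ∠LCR = 89.60° ✓; |CR| = 22.70 ✗.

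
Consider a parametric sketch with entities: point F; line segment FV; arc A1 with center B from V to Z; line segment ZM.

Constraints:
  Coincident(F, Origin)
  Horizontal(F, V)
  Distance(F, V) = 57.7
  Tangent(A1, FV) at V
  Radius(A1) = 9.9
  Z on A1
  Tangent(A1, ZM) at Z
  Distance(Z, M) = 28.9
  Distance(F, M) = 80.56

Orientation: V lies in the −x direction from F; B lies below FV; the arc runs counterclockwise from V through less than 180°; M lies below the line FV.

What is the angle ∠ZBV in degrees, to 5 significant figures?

82.109°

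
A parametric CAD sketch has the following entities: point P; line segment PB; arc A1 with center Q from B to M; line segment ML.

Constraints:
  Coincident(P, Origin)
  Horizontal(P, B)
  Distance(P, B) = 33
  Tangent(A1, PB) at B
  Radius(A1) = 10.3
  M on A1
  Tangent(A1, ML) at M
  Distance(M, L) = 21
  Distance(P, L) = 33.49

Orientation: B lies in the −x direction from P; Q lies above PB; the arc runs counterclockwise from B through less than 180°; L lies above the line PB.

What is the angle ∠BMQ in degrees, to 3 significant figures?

51.9°

Checks: |QM| = 10.30 ✓; ∠(QM, ML) = 90.00° ✓; |ML| = 21.00 ✓; |PL| = 33.49 ✓.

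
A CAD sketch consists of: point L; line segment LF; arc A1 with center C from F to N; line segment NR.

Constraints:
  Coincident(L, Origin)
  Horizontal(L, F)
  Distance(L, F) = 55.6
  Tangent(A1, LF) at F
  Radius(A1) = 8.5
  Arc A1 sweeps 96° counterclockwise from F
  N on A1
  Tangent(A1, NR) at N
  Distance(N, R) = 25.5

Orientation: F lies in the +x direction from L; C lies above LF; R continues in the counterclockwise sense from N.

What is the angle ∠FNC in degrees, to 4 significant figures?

42.00°

L is at the origin; LF is horizontal with |LF| = 55.6 and F on the +x side, so F = (55.60, 0.000). Since A1 is tangent to LF there, CF ⟂ LF, so C = F + (0, 8.5) = (55.60, 8.500). On A1, F sits at bearing -90° from C; a 96° counterclockwise sweep puts N at bearing 6°, so N = C + 8.5·(cos 6°, sin 6°) = (64.05, 9.388). Then cos ∠FNC = NF·NC / (|NF||NC|), giving 42.00°.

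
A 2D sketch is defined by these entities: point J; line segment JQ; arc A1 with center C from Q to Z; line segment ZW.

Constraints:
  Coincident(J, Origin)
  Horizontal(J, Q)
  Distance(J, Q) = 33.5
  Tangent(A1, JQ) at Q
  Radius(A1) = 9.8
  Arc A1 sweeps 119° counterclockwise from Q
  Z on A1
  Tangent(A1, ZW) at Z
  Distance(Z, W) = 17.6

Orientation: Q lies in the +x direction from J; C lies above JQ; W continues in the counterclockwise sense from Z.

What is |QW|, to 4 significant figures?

29.94

J is at the origin; JQ is horizontal with |JQ| = 33.5 and Q on the +x side, so Q = (33.50, 0.000). Tangency of A1 to JQ means the radius CQ is perpendicular to JQ, so C = Q + (0, 9.8) = (33.50, 9.800). On A1, Q sits at bearing -90° from C; a 119° counterclockwise sweep puts Z at bearing 29°, so Z = C + 9.8·(cos 29°, sin 29°) = (42.07, 14.55). The tangent condition forces CZ to be normal to ZW, so ZW runs along (−sin 29°, cos 29°); with |ZW| = 17.6, W = (33.54, 29.94). Then |QW| = |W − Q| = 29.94.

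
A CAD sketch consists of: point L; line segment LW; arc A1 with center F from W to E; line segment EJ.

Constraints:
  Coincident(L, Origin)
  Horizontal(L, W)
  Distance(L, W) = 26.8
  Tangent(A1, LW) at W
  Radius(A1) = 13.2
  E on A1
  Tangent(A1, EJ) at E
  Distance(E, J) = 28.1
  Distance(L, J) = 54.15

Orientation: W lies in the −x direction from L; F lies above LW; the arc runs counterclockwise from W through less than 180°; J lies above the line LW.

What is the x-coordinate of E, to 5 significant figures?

-15.907

Checks: |FE| = 13.20 ✓; ∠(FE, EJ) = 90.00° ✓; |EJ| = 28.10 ✓; |LJ| = 54.15 ✓.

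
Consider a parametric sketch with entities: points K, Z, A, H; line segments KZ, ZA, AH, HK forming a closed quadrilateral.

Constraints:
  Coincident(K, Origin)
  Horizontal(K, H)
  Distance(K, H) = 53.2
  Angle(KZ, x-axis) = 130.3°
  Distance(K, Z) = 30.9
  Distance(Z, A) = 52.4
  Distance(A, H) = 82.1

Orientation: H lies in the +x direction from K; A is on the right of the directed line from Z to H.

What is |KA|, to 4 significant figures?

37.23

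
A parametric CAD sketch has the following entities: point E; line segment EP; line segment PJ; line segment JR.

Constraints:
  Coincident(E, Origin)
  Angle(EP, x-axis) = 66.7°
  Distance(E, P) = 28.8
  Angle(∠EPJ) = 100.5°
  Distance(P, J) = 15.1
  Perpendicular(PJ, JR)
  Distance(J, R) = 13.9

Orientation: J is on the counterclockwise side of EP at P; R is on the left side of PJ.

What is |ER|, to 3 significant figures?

24.9

E is at the origin; EP runs at 66.7° with length 28.8, so P = 28.8·(cos 66.7°, sin 66.7°) = (11.4, 26.5). ∠EPJ = 100.5°, so PJ runs at 66.7° + (180° − 100.5°) = 146° from the x-axis; with |PJ| = 15.1, J = P + 15.1·(cos 146°, sin 146°) = (-1.16, 34.9). PJ is perpendicular to JR; with |JR| = 13.9 on the left of PJ, R = J + 13.9·(-0.556, -0.831) = (-8.89, 23.3). Then |ER| = |R − E| = 24.9.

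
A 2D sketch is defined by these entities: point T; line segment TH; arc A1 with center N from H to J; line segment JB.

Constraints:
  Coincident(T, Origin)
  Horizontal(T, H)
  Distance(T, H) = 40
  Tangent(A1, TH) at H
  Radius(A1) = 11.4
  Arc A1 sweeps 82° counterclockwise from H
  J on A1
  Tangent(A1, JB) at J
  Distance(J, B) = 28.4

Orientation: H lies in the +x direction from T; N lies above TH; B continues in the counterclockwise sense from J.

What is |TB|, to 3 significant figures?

67.0

On A1, H sits at bearing -90° from N; an 82° counterclockwise sweep puts J at bearing -8°, so J = N + 11.4·(cos -8°, sin -8°) = (51.3, 9.81). Tangency of A1 to JB means the radius NJ is perpendicular to JB, so JB runs along (−sin -8°, cos -8°); with |JB| = 28.4, B = (55.2, 37.9). Then |TB| = |B − T| = 67.0.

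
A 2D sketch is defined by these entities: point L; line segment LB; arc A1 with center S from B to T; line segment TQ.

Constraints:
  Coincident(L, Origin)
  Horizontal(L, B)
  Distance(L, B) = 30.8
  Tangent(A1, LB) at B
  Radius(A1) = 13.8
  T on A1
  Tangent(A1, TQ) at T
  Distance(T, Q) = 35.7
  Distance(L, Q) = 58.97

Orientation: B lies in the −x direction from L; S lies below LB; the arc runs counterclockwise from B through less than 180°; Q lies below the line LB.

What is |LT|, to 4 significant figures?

47.55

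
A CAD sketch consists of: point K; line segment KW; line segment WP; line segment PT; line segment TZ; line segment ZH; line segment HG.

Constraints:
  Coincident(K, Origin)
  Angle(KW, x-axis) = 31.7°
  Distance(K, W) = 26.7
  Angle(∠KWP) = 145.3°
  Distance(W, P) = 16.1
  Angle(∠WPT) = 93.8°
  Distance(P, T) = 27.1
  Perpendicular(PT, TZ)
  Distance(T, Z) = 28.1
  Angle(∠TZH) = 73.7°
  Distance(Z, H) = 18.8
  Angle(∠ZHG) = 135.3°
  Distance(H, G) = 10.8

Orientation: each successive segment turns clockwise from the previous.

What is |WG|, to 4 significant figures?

5.577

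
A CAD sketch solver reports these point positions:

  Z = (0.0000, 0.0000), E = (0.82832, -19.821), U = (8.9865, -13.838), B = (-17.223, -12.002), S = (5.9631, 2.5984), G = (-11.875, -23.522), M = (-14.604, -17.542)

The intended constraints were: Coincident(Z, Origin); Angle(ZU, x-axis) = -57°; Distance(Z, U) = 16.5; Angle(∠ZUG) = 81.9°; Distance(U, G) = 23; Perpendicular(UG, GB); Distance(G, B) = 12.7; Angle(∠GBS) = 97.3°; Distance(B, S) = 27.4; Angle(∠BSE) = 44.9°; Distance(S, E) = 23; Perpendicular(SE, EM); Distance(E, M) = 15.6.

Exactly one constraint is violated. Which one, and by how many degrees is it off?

Perpendicular(SE, EM) — off by 4.50°.

Z = (0.00, 0.00) ✓; ZU at -57.00° ✓; |ZU| = 16.50 ✓; ∠ZUG = 81.90° ✓; |UG| = 23.00 ✓; ∠(UG, GB) = 90.00° ✓; |GB| = 12.70 ✓; ∠GBS = 97.30° ✓; |BS| = 27.40 ✓; ∠BSE = 44.90° ✓; |SE| = 23.00 ✓; ∠(SE, EM) = 85.50° ✗; |EM| = 15.60 ✓.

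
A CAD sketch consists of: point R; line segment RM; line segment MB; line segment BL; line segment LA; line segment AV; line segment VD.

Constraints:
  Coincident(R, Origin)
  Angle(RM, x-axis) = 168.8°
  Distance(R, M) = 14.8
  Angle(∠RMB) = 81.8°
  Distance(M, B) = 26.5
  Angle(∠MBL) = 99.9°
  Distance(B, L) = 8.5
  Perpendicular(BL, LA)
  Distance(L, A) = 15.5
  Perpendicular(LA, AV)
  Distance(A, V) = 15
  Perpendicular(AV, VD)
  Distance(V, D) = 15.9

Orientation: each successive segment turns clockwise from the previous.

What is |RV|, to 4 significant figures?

20.05

R is at the origin; RM runs at 168.8° with length 14.8, so M = (-14.52, 2.875). ∠RMB = 81.8° gives MB at 70.60° from the x-axis; with |MB| = 26.5, B = (-5.716, 27.87). ∠MBL = 99.9° gives BL at -9.500° from the x-axis; with |BL| = 8.5, L = (2.668, 26.47). BL is perpendicular to LA, so LA runs at -99.50°; with |LA| = 15.5, A = (0.1093, 11.18). LA is perpendicular to AV, so AV runs at 170.5°; with |AV| = 15.0, V = (-14.68, 13.66). Then |RV| = |V − R| = 20.05.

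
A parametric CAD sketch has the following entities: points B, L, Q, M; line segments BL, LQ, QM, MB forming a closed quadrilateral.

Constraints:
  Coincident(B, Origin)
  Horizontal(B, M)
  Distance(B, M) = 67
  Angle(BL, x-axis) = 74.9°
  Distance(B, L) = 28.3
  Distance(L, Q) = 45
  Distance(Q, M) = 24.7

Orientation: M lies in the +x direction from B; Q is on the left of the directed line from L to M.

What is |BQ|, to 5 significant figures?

55.171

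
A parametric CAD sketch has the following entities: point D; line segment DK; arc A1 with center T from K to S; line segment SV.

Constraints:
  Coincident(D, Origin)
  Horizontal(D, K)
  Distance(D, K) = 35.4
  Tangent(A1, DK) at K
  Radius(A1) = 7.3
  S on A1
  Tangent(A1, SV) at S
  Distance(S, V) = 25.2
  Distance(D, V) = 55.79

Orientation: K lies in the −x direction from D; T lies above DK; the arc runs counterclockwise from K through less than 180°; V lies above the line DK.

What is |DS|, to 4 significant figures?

32.20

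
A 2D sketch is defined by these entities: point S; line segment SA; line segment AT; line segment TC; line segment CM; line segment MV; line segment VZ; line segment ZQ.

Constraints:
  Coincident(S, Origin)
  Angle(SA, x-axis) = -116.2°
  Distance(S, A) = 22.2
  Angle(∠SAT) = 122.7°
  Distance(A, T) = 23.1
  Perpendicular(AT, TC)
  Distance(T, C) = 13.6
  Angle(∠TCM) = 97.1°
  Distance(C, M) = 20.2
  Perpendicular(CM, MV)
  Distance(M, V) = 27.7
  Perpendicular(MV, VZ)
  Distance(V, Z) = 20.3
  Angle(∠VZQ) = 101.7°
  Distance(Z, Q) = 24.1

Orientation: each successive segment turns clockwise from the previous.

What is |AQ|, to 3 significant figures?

28.9

S is at the origin; SA runs at -116.2° with length 22.2, so A = (-9.80, -19.9). ∠SAT = 122.7° gives AT at -174° from the x-axis; with |AT| = 23.1, T = (-32.8, -22.5). AT is perpendicular to TC, so TC runs at 96.5°; with |TC| = 13.6, C = (-34.3, -9.02). ∠TCM = 97.1° gives CM at 13.6° from the x-axis; with |CM| = 20.2, M = (-14.7, -4.27). CM is perpendicular to MV, so MV runs at -76.4°; with |MV| = 27.7, V = (-8.15, -31.2). The perpendicularity gives VZ at right angles to MV, so VZ runs at -166°; with |VZ| = 20.3, Z = (-27.9, -36.0). ∠VZQ = 101.7° gives ZQ at 115° from the x-axis; with |ZQ| = 24.1, Q = (-38.2, -14.2). Then |AQ| = |Q − A| = 28.9.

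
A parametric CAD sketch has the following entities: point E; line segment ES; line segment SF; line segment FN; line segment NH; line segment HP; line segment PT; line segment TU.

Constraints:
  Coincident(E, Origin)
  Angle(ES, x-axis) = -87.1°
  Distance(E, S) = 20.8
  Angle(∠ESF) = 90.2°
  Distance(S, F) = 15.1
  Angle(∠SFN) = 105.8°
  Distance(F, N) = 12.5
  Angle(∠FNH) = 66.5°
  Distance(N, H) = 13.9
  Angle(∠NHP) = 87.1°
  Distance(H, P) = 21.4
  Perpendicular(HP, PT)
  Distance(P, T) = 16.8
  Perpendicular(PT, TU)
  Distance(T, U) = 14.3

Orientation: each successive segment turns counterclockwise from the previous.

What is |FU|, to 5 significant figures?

9.7404

E is at the origin; ES runs at -87.1° with length 20.8, so S = (1.0523, -20.773). ∠ESF = 90.2° gives SF at 2.7000° from the x-axis; with |SF| = 15.1, F = (16.136, -20.062). ∠SFN = 105.8° gives FN at 76.900° from the x-axis; with |FN| = 12.5, N = (18.969, -7.8874). ∠FNH = 66.5° gives NH at -169.60° from the x-axis; with |NH| = 13.9, H = (5.2971, -10.397). ∠NHP = 87.1° gives HP at -76.700° from the x-axis; with |HP| = 21.4, P = (10.220, -31.223). HP ⟂ PT, so PT runs at 13.300°; with |PT| = 16.8, T = (26.570, -27.358). The perpendicularity gives TU at right angles to PT, so TU runs at 103.30°; with |TU| = 14.3, U = (23.280, -13.441). Then |FU| = |U − F| = 9.7404.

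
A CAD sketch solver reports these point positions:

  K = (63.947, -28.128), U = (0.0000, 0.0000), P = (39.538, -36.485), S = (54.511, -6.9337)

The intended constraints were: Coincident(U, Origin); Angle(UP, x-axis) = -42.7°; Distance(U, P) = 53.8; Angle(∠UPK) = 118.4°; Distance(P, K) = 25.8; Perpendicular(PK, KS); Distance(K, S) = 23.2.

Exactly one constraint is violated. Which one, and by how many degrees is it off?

Perpendicular(PK, KS) — off by 5.10°.

U = (0.00, 0.00) ✓; UP at -42.70° ✓; |UP| = 53.80 ✓; ∠UPK = 118.4° ✓; |PK| = 25.80 ✓; ∠(PK, KS) = 95.10° ✗; |KS| = 23.20 ✓.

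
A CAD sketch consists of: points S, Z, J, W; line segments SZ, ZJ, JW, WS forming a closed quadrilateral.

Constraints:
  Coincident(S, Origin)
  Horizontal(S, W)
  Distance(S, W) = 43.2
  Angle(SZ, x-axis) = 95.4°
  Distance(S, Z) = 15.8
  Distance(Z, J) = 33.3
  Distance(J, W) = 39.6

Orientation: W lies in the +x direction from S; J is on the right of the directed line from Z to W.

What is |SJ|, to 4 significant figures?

17.92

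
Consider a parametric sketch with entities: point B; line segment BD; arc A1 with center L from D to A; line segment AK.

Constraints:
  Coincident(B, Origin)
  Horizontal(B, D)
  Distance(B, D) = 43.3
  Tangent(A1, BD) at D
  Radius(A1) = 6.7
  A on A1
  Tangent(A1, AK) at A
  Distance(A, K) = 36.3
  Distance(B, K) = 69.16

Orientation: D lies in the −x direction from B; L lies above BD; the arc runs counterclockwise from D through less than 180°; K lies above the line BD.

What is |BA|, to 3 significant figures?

38.8

Checks: ∠(LD, DB) = 90.00° ✓; |LD| = 6.700 ✓; |LA| = 6.700 ✓; ∠(LA, AK) = 90.00° ✓; |AK| = 36.30 ✓; |BK| = 69.16 ✓.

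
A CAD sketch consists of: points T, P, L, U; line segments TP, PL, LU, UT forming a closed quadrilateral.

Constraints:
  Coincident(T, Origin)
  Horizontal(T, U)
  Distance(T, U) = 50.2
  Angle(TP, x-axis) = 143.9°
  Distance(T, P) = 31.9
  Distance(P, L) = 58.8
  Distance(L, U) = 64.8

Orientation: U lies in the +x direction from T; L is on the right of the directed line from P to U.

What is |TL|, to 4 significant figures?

35.97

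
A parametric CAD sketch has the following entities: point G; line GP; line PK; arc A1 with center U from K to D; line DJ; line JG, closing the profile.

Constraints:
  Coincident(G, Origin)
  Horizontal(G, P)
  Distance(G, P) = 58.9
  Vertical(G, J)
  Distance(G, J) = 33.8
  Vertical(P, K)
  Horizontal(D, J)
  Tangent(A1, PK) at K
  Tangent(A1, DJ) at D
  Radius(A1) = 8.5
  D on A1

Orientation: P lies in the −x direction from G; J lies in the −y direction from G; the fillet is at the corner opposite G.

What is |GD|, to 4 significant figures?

60.68

The virtual corner opposite G is at (-58.90, -33.80). Tangency of A1 to PK means the radius UK is perpendicular to PK and tangency of A1 to DJ means the radius UD is perpendicular to DJ, with radius 8.5, so the center U sits 8.5 in from both sides at U = (-50.40, -25.30). That places the tangent points at K = (-58.90, -25.30) on PK and D = (-50.40, -33.80) on DJ. Then |GD| = |D − G| = 60.68.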